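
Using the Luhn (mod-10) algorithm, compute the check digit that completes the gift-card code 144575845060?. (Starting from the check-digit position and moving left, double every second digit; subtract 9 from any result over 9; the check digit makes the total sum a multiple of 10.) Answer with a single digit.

Partial digits right→left: 0 6 0 5 4 8 5 7 5 4 4 1
Double every second digit counting from the check-digit position (so the 1st, 3rd, 5th, ... of the partial from the right).
  doubled (with −9 where >9): 0 0 8 1 1 8 → sum 18
  kept as-is: 6 5 8 7 4 1 → sum 31
Total = 18 + 31 = 49.
Check digit = (10 − (49 mod 10)) mod 10 = 1.

1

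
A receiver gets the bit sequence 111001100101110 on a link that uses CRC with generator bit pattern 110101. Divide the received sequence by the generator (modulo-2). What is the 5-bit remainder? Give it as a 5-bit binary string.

Modulo-2 division of 111001100101110 by 110101:
  pos 0: 111001 XOR 110101 = 001100
  pos 2: 110010 XOR 110101 = 000111
  pos 5: 111010 XOR 110101 = 001111
  pos 7: 111111 XOR 110101 = 001010
  pos 9: 101010 XOR 110101 = 011111
Remainder = 11111 (nonzero — an error is detected).

11111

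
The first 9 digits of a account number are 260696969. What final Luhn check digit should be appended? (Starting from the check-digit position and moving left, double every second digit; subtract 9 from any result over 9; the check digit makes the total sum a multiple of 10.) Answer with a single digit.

Partial digits right→left: 9 6 9 6 9 6 0 6 2
Double every second digit counting from the check-digit position (so the 1st, 3rd, 5th, ... of the partial from the right).
  doubled (with −9 where >9): 9 9 9 0 4 → sum 31
  kept as-is: 6 6 6 6 → sum 24
Total = 31 + 24 = 55.
Check digit = (10 − (55 mod 10)) mod 10 = 5.

5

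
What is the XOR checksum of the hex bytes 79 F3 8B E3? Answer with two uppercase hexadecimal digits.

XOR the bytes together:
  start with 0x79
  0x79 ⊕ 0xF3 = 0x8A
  0x8A ⊕ 0x8B = 0x01
  0x01 ⊕ 0xE3 = 0xE2

E2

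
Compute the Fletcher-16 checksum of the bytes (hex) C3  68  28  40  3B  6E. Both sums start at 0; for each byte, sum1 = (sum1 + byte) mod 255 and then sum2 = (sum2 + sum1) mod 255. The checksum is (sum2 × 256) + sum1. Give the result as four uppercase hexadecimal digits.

Running sums (mod 255):
  after byte 0 (C3): sum1=195, sum2=195
  after byte 1 (68): sum1=44, sum2=239
  after byte 2 (28): sum1=84, sum2=68
  after byte 3 (40): sum1=148, sum2=216
  after byte 4 (3B): sum1=207, sum2=168
  after byte 5 (6E): sum1=62, sum2=230
Checksum = sum2·256 + sum1 = 230·256 + 62 = 58942 = 0xE63E.

E63E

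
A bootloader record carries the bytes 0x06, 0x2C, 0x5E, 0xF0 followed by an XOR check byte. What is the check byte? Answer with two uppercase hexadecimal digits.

XOR the bytes together:
  start with 0x06
  0x06 ⊕ 0x2C = 0x2A
  0x2A ⊕ 0x5E = 0x74
  0x74 ⊕ 0xF0 = 0x84

84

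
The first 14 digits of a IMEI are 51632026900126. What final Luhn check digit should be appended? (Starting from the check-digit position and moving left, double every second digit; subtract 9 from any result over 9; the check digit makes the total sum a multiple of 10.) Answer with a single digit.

8

Partial digits right→left: 6 2 1 0 0 9 6 2 0 2 3 6 1 5
Double every second digit counting from the check-digit position (so the 1st, 3rd, 5th, ... of the partial from the right).
  doubled (with −9 where >9): 3 2 0 3 0 6 2 → sum 16
  kept as-is: 2 0 9 2 2 6 5 → sum 26
Total = 16 + 26 = 42.
Check digit = (10 − (42 mod 10)) mod 10 = 8.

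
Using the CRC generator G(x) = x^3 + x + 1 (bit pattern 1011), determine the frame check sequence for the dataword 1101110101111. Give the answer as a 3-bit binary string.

Append 3 zeros: 1101110101111000. Divide by 1011 (XOR where the leading bit is 1):
  pos 0: 1101 XOR 1011 = 0110
  pos 1: 1101 XOR 1011 = 0110
  pos 2: 1101 XOR 1011 = 0110
  pos 3: 1100 XOR 1011 = 0111
  pos 4: 1111 XOR 1011 = 0100
  pos 5: 1000 XOR 1011 = 0011
  pos 7: 1111 XOR 1011 = 0100
  pos 8: 1001 XOR 1011 = 0010
  pos 10: 1010 XOR 1011 = 0001
Remainder (last 3 bits) = 100. This is the CRC / FCS.

100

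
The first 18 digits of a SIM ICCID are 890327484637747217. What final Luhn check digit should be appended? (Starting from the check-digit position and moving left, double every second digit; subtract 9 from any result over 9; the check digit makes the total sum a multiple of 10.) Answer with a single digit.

Partial digits right→left: 7 1 2 7 4 7 7 3 6 4 8 4 7 2 3 0 9 8
Double every second digit counting from the check-digit position (so the 1st, 3rd, 5th, ... of the partial from the right).
  doubled (with −9 where >9): 5 4 8 5 3 7 5 6 9 → sum 52
  kept as-is: 1 7 7 3 4 4 2 0 8 → sum 36
Total = 52 + 36 = 88.
Check digit = (10 − (88 mod 10)) mod 10 = 2.

2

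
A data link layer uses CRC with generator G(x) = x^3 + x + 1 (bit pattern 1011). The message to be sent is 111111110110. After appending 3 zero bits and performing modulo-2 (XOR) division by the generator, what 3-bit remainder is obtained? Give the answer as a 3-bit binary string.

Append 3 zeros: 111111110110000. Divide by 1011 (XOR where the leading bit is 1):
  pos 0: 1111 XOR 1011 = 0100
  pos 1: 1001 XOR 1011 = 0010
  pos 3: 1011 XOR 1011 = 0000
  pos 7: 1011 XOR 1011 = 0000
Remainder (last 3 bits) = 000. This is the CRC / FCS.

000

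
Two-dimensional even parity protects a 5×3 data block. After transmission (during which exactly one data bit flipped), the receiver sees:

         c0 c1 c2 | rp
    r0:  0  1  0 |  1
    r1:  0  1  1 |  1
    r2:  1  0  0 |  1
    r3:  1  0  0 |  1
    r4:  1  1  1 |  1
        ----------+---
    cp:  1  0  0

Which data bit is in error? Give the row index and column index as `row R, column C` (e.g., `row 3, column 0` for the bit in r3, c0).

row 1, column 1

Recompute each row's even parity and compare to rp:
  r0: data parity 1, sent rp 1 → ok
  r1: data parity 0, sent rp 1 → mismatch
  r2: data parity 1, sent rp 1 → ok
  r3: data parity 1, sent rp 1 → ok
  r4: data parity 1, sent rp 1 → ok
Recompute each column's even parity and compare to cp:
  c0: data parity 1, sent cp 1 → ok
  c1: data parity 1, sent cp 0 → mismatch
  c2: data parity 0, sent cp 0 → ok
Exactly one row (r1) and one column (c1) fail → the flipped bit is at their intersection.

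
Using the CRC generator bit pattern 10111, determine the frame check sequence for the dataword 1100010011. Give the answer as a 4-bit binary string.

1110

Append 4 zeros: 11000100110000. Divide by 10111 (XOR where the leading bit is 1):
  pos 0: 11000 XOR 10111 = 01111
  pos 1: 11111 XOR 10111 = 01000
  pos 2: 10000 XOR 10111 = 00111
  pos 4: 11101 XOR 10111 = 01010
  pos 5: 10101 XOR 10111 = 00010
  pos 8: 10000 XOR 10111 = 00111
Remainder (last 4 bits) = 1110. This is the CRC / FCS.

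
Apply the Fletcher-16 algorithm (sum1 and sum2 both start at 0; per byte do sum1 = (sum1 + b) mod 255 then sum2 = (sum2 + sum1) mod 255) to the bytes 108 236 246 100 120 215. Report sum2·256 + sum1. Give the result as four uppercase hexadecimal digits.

Running sums (mod 255):
  after byte 0 (108): sum1=108, sum2=108
  after byte 1 (236): sum1=89, sum2=197
  after byte 2 (246): sum1=80, sum2=22
  after byte 3 (100): sum1=180, sum2=202
  after byte 4 (120): sum1=45, sum2=247
  after byte 5 (215): sum1=5, sum2=252
Checksum = sum2·256 + sum1 = 252·256 + 5 = 64517 = 0xFC05.

FC05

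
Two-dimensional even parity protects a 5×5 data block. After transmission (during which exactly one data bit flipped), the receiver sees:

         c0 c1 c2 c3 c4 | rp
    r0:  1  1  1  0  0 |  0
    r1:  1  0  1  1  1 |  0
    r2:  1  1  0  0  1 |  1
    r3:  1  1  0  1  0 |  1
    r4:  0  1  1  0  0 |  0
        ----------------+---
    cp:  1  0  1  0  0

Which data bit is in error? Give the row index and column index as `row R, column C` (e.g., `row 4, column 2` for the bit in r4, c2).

Recompute each row's even parity and compare to rp:
  r0: data parity 1, sent rp 0 → mismatch
  r1: data parity 0, sent rp 0 → ok
  r2: data parity 1, sent rp 1 → ok
  r3: data parity 1, sent rp 1 → ok
  r4: data parity 0, sent rp 0 → ok
Recompute each column's even parity and compare to cp:
  c0: data parity 0, sent cp 1 → mismatch
  c1: data parity 0, sent cp 0 → ok
  c2: data parity 1, sent cp 1 → ok
  c3: data parity 0, sent cp 0 → ok
  c4: data parity 0, sent cp 0 → ok
Exactly one row (r0) and one column (c0) fail → the flipped bit is at their intersection.

row 0, column 0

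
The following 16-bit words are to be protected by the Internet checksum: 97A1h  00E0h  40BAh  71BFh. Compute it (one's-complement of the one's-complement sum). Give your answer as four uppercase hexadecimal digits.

One's-complement addition (fold any carry out of bit 15 back into bit 0):
  0x97A1 + 0x00E0 = 0x09881
  0x9881 + 0x40BA = 0x0D93B
  0xD93B + 0x71BF = 0x14AFA → wrap carry → 0x4AFB
One's-complement sum = 0x4AFB.
Checksum = ~0x4AFB & 0xFFFF = 0xB504.

B504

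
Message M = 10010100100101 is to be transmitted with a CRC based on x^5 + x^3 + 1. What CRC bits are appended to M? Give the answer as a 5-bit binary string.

Append 5 zeros: 1001010010010100000. Divide by 101001 (XOR where the leading bit is 1):
  pos 0: 100101 XOR 101001 = 001100
  pos 2: 110000 XOR 101001 = 011001
  pos 3: 110011 XOR 101001 = 011010
  pos 4: 110100 XOR 101001 = 011101
  pos 5: 111010 XOR 101001 = 010011
  pos 6: 100111 XOR 101001 = 001110
  pos 8: 111001 XOR 101001 = 010000
  pos 9: 100000 XOR 101001 = 001001
  pos 11: 100100 XOR 101001 = 001101
  pos 13: 110100 XOR 101001 = 011101
Remainder (last 5 bits) = 11101. This is the CRC / FCS.

11101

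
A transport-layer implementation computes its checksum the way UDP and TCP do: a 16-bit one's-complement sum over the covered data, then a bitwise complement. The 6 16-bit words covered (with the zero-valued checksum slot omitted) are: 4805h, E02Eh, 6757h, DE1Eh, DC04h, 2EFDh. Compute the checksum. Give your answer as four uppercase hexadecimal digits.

One's-complement addition (fold any carry out of bit 15 back into bit 0):
  0x4805 + 0xE02E = 0x12833 → wrap carry → 0x2834
  0x2834 + 0x6757 = 0x08F8B
  0x8F8B + 0xDE1E = 0x16DA9 → wrap carry → 0x6DAA
  0x6DAA + 0xDC04 = 0x149AE → wrap carry → 0x49AF
  0x49AF + 0x2EFD = 0x078AC
One's-complement sum = 0x78AC.
Checksum = ~0x78AC & 0xFFFF = 0x8753.

8753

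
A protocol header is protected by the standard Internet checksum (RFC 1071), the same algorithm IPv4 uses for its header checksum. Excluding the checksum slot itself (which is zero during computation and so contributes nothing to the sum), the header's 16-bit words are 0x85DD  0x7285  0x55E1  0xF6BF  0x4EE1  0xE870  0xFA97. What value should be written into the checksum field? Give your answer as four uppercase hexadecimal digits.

One's-complement addition (fold any carry out of bit 15 back into bit 0):
  0x85DD + 0x7285 = 0x0F862
  0xF862 + 0x55E1 = 0x14E43 → wrap carry → 0x4E44
  0x4E44 + 0xF6BF = 0x14503 → wrap carry → 0x4504
  0x4504 + 0x4EE1 = 0x093E5
  0x93E5 + 0xE870 = 0x17C55 → wrap carry → 0x7C56
  0x7C56 + 0xFA97 = 0x176ED → wrap carry → 0x76EE
One's-complement sum = 0x76EE.
Checksum = ~0x76EE & 0xFFFF = 0x8911.

8911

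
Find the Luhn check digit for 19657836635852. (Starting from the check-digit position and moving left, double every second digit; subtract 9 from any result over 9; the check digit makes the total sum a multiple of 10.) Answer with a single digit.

0

Partial digits right→left: 2 5 8 5 3 6 6 3 8 7 5 6 9 1
Double every second digit counting from the check-digit position (so the 1st, 3rd, 5th, ... of the partial from the right).
  doubled (with −9 where >9): 4 7 6 3 7 1 9 → sum 37
  kept as-is: 5 5 6 3 7 6 1 → sum 33
Total = 37 + 33 = 70.
Check digit = (10 − (70 mod 10)) mod 10 = 0.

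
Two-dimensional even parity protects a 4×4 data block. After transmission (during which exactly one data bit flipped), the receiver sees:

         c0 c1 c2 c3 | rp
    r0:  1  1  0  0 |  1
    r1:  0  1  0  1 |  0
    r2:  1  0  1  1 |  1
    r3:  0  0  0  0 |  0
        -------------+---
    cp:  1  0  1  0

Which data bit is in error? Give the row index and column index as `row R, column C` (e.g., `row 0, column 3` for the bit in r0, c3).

Recompute each row's even parity and compare to rp:
  r0: data parity 0, sent rp 1 → mismatch
  r1: data parity 0, sent rp 0 → ok
  r2: data parity 1, sent rp 1 → ok
  r3: data parity 0, sent rp 0 → ok
Recompute each column's even parity and compare to cp:
  c0: data parity 0, sent cp 1 → mismatch
  c1: data parity 0, sent cp 0 → ok
  c2: data parity 1, sent cp 1 → ok
  c3: data parity 0, sent cp 0 → ok
Exactly one row (r0) and one column (c0) fail → the flipped bit is at their intersection.

row 0, column 0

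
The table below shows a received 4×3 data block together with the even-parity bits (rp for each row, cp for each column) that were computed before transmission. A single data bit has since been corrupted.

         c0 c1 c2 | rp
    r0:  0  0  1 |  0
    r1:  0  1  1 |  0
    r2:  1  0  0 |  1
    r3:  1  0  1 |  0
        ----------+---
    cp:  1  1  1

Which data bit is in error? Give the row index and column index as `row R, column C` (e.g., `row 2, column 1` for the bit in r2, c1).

row 0, column 0

Recompute each row's even parity and compare to rp:
  r0: data parity 1, sent rp 0 → mismatch
  r1: data parity 0, sent rp 0 → ok
  r2: data parity 1, sent rp 1 → ok
  r3: data parity 0, sent rp 0 → ok
Recompute each column's even parity and compare to cp:
  c0: data parity 0, sent cp 1 → mismatch
  c1: data parity 1, sent cp 1 → ok
  c2: data parity 1, sent cp 1 → ok
Exactly one row (r0) and one column (c0) fail → the flipped bit is at their intersection.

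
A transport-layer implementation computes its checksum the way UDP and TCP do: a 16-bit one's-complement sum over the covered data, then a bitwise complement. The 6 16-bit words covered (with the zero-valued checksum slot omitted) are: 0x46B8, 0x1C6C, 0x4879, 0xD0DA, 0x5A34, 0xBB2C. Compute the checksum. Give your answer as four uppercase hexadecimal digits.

One's-complement addition (fold any carry out of bit 15 back into bit 0):
  0x46B8 + 0x1C6C = 0x06324
  0x6324 + 0x4879 = 0x0AB9D
  0xAB9D + 0xD0DA = 0x17C77 → wrap carry → 0x7C78
  0x7C78 + 0x5A34 = 0x0D6AC
  0xD6AC + 0xBB2C = 0x191D8 → wrap carry → 0x91D9
One's-complement sum = 0x91D9.
Checksum = ~0x91D9 & 0xFFFF = 0x6E26.

6E26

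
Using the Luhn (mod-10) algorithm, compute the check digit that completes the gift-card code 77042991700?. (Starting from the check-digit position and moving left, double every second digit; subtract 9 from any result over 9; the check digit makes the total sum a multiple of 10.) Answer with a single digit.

6

Partial digits right→left: 0 0 7 1 9 9 2 4 0 7 7
Double every second digit counting from the check-digit position (so the 1st, 3rd, 5th, ... of the partial from the right).
  doubled (with −9 where >9): 0 5 9 4 0 5 → sum 23
  kept as-is: 0 1 9 4 7 → sum 21
Total = 23 + 21 = 44.
Check digit = (10 − (44 mod 10)) mod 10 = 6.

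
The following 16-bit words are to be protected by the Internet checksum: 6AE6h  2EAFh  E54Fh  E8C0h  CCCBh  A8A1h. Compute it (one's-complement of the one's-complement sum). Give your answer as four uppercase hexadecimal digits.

22EC

One's-complement addition (fold any carry out of bit 15 back into bit 0):
  0x6AE6 + 0x2EAF = 0x09995
  0x9995 + 0xE54F = 0x17EE4 → wrap carry → 0x7EE5
  0x7EE5 + 0xE8C0 = 0x167A5 → wrap carry → 0x67A6
  0x67A6 + 0xCCCB = 0x13471 → wrap carry → 0x3472
  0x3472 + 0xA8A1 = 0x0DD13
One's-complement sum = 0xDD13.
Checksum = ~0xDD13 & 0xFFFF = 0x22EC.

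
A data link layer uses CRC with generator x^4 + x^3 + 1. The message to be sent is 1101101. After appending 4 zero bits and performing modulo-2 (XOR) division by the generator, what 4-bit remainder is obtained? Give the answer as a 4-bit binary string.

Append 4 zeros: 11011010000. Divide by 11001 (XOR where the leading bit is 1):
  pos 0: 11011 XOR 11001 = 00010
  pos 3: 10010 XOR 11001 = 01011
  pos 4: 10110 XOR 11001 = 01111
  pos 5: 11110 XOR 11001 = 00111
Remainder (last 4 bits) = 1110. This is the CRC / FCS.

1110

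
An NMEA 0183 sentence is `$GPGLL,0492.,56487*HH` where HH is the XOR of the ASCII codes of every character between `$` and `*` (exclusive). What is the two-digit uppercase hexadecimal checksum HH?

49

XOR the ASCII codes of the payload characters:
  'G' = 0x47 → acc = 0x47
  'P' = 0x50 → acc = 0x17
  'G' = 0x47 → acc = 0x50
  'L' = 0x4C → acc = 0x1C
  'L' = 0x4C → acc = 0x50
  ',' = 0x2C → acc = 0x7C
  '0' = 0x30 → acc = 0x4C
  '4' = 0x34 → acc = 0x78
  '9' = 0x39 → acc = 0x41
  '2' = 0x32 → acc = 0x73
  '.' = 0x2E → acc = 0x5D
  ',' = 0x2C → acc = 0x71
  '5' = 0x35 → acc = 0x44
  '6' = 0x36 → acc = 0x72
  '4' = 0x34 → acc = 0x46
  '8' = 0x38 → acc = 0x7E
  '7' = 0x37 → acc = 0x49
Checksum = 0x49.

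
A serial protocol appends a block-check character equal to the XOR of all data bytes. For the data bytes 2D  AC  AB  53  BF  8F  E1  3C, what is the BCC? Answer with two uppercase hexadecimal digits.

94

XOR the bytes together:
  start with 0x2D
  0x2D ⊕ 0xAC = 0x81
  0x81 ⊕ 0xAB = 0x2A
  0x2A ⊕ 0x53 = 0x79
  0x79 ⊕ 0xBF = 0xC6
  0xC6 ⊕ 0x8F = 0x49
  0x49 ⊕ 0xE1 = 0xA8
  0xA8 ⊕ 0x3C = 0x94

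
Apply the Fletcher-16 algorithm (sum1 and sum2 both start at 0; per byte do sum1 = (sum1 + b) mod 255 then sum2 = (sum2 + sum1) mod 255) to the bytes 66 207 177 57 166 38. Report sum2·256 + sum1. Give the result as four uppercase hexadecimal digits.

82C9

Running sums (mod 255):
  after byte 0 (66): sum1=66, sum2=66
  after byte 1 (207): sum1=18, sum2=84
  after byte 2 (177): sum1=195, sum2=24
  after byte 3 (57): sum1=252, sum2=21
  after byte 4 (166): sum1=163, sum2=184
  after byte 5 (38): sum1=201, sum2=130
Checksum = sum2·256 + sum1 = 130·256 + 201 = 33481 = 0x82C9.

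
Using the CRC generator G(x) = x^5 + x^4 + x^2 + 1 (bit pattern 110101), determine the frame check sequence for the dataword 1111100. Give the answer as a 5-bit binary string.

Append 5 zeros: 111110000000. Divide by 110101 (XOR where the leading bit is 1):
  pos 0: 111110 XOR 110101 = 001011
  pos 2: 101100 XOR 110101 = 011001
  pos 3: 110010 XOR 110101 = 000111
  pos 6: 111000 XOR 110101 = 001101
Remainder (last 5 bits) = 01101. This is the CRC / FCS.

01101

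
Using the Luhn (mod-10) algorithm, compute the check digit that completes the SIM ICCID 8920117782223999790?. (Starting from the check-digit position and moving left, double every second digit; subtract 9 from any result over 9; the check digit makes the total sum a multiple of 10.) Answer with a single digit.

3

Partial digits right→left: 0 9 7 9 9 9 3 2 2 2 8 7 7 1 1 0 2 9 8
Double every second digit counting from the check-digit position (so the 1st, 3rd, 5th, ... of the partial from the right).
  doubled (with −9 where >9): 0 5 9 6 4 7 5 2 4 7 → sum 49
  kept as-is: 9 9 9 2 2 7 1 0 9 → sum 48
Total = 49 + 48 = 97.
Check digit = (10 − (97 mod 10)) mod 10 = 3.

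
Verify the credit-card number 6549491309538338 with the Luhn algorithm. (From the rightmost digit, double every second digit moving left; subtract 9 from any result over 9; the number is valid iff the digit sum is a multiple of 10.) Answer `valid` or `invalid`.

invalid

From the right, keep odd positions and double even positions (subtract 9 from any doubled value over 9):
  doubled (positions 2,4,...): 6 7 1 0 2 8 8 3 → sum 35
  kept (positions 1,3,...): 8 3 3 9 3 9 9 5 → sum 49
Total = 84.
84 mod 10 = 4, so the number is invalid.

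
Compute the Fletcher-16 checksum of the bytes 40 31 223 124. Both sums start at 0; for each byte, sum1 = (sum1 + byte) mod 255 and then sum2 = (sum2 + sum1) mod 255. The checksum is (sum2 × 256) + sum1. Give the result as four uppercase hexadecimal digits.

3AA3

Running sums (mod 255):
  after byte 0 (40): sum1=40, sum2=40
  after byte 1 (31): sum1=71, sum2=111
  after byte 2 (223): sum1=39, sum2=150
  after byte 3 (124): sum1=163, sum2=58
Checksum = sum2·256 + sum1 = 58·256 + 163 = 15011 = 0x3AA3.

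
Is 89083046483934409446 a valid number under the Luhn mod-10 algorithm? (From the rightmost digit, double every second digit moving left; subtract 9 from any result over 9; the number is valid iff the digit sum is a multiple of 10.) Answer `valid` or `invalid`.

From the right, keep odd positions and double even positions (subtract 9 from any doubled value over 9):
  doubled (positions 2,4,...): 8 9 8 6 6 8 8 6 0 7 → sum 66
  kept (positions 1,3,...): 6 4 0 4 9 8 6 0 8 9 → sum 54
Total = 120.
120 mod 10 = 0, so the number is valid.

valid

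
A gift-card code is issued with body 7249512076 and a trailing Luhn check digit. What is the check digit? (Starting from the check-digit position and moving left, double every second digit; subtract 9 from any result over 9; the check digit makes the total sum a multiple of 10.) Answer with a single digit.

Partial digits right→left: 6 7 0 2 1 5 9 4 2 7
Double every second digit counting from the check-digit position (so the 1st, 3rd, 5th, ... of the partial from the right).
  doubled (with −9 where >9): 3 0 2 9 4 → sum 18
  kept as-is: 7 2 5 4 7 → sum 25
Total = 18 + 25 = 43.
Check digit = (10 − (43 mod 10)) mod 10 = 7.

7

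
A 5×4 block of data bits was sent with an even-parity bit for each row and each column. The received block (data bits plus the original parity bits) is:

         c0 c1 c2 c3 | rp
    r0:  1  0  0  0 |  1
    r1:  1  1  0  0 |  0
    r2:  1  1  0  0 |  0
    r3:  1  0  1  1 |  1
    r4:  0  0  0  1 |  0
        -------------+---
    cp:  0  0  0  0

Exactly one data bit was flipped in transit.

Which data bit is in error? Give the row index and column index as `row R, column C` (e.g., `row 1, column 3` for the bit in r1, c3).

Recompute each row's even parity and compare to rp:
  r0: data parity 1, sent rp 1 → ok
  r1: data parity 0, sent rp 0 → ok
  r2: data parity 0, sent rp 0 → ok
  r3: data parity 1, sent rp 1 → ok
  r4: data parity 1, sent rp 0 → mismatch
Recompute each column's even parity and compare to cp:
  c0: data parity 0, sent cp 0 → ok
  c1: data parity 0, sent cp 0 → ok
  c2: data parity 1, sent cp 0 → mismatch
  c3: data parity 0, sent cp 0 → ok
Exactly one row (r4) and one column (c2) fail → the flipped bit is at their intersection.

row 4, column 2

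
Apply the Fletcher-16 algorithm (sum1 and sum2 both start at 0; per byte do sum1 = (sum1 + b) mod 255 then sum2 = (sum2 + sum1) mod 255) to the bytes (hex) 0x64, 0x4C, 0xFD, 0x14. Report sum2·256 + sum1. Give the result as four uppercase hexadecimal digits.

Running sums (mod 255):
  after byte 0 (0x64): sum1=100, sum2=100
  after byte 1 (0x4C): sum1=176, sum2=21
  after byte 2 (0xFD): sum1=174, sum2=195
  after byte 3 (0x14): sum1=194, sum2=134
Checksum = sum2·256 + sum1 = 134·256 + 194 = 34498 = 0x86C2.

86C2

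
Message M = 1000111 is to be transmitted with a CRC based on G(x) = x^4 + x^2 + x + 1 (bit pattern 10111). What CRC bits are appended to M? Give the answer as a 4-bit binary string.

1010

Append 4 zeros: 10001110000. Divide by 10111 (XOR where the leading bit is 1):
  pos 0: 10001 XOR 10111 = 00110
  pos 2: 11011 XOR 10111 = 01100
  pos 3: 11000 XOR 10111 = 01111
  pos 4: 11110 XOR 10111 = 01001
  pos 5: 10010 XOR 10111 = 00101
Remainder (last 4 bits) = 1010. This is the CRC / FCS.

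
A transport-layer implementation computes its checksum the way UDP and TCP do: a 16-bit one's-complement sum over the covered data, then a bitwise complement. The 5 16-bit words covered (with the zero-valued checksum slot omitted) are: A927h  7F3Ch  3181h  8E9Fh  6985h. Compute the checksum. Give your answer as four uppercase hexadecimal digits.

ADF5

One's-complement addition (fold any carry out of bit 15 back into bit 0):
  0xA927 + 0x7F3C = 0x12863 → wrap carry → 0x2864
  0x2864 + 0x3181 = 0x059E5
  0x59E5 + 0x8E9F = 0x0E884
  0xE884 + 0x6985 = 0x15209 → wrap carry → 0x520A
One's-complement sum = 0x520A.
Checksum = ~0x520A & 0xFFFF = 0xADF5.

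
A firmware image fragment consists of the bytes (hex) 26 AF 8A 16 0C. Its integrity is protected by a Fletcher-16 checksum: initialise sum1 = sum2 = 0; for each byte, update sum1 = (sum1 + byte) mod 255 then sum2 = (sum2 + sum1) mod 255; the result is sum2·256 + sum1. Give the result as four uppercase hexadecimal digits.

5582

Running sums (mod 255):
  after byte 0 (26): sum1=38, sum2=38
  after byte 1 (AF): sum1=213, sum2=251
  after byte 2 (8A): sum1=96, sum2=92
  after byte 3 (16): sum1=118, sum2=210
  after byte 4 (0C): sum1=130, sum2=85
Checksum = sum2·256 + sum1 = 85·256 + 130 = 21890 = 0x5582.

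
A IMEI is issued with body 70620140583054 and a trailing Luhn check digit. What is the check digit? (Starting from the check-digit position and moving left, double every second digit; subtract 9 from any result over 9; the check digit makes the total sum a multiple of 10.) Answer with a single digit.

9

Partial digits right→left: 4 5 0 3 8 5 0 4 1 0 2 6 0 7
Double every second digit counting from the check-digit position (so the 1st, 3rd, 5th, ... of the partial from the right).
  doubled (with −9 where >9): 8 0 7 0 2 4 0 → sum 21
  kept as-is: 5 3 5 4 0 6 7 → sum 30
Total = 21 + 30 = 51.
Check digit = (10 − (51 mod 10)) mod 10 = 9.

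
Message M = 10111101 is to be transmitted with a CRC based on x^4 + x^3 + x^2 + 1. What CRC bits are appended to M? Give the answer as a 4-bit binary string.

Append 4 zeros: 101111010000. Divide by 11101 (XOR where the leading bit is 1):
  pos 0: 10111 XOR 11101 = 01010
  pos 1: 10101 XOR 11101 = 01000
  pos 2: 10000 XOR 11101 = 01101
  pos 3: 11011 XOR 11101 = 00110
  pos 5: 11000 XOR 11101 = 00101
  pos 7: 10100 XOR 11101 = 01001
Remainder (last 4 bits) = 1001. This is the CRC / FCS.

1001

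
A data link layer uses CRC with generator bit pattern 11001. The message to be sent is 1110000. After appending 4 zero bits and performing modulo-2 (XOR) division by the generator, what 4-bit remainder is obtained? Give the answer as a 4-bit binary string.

Append 4 zeros: 11100000000. Divide by 11001 (XOR where the leading bit is 1):
  pos 0: 11100 XOR 11001 = 00101
  pos 2: 10100 XOR 11001 = 01101
  pos 3: 11010 XOR 11001 = 00011
  pos 6: 11000 XOR 11001 = 00001
Remainder (last 4 bits) = 0001. This is the CRC / FCS.

0001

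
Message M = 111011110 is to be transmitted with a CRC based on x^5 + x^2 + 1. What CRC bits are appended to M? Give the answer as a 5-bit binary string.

Append 5 zeros: 11101111000000. Divide by 100101 (XOR where the leading bit is 1):
  pos 0: 111011 XOR 100101 = 011110
  pos 1: 111101 XOR 100101 = 011000
  pos 2: 110001 XOR 100101 = 010100
  pos 3: 101000 XOR 100101 = 001101
  pos 5: 110100 XOR 100101 = 010001
  pos 6: 100010 XOR 100101 = 000111
Remainder (last 5 bits) = 11100. This is the CRC / FCS.

11100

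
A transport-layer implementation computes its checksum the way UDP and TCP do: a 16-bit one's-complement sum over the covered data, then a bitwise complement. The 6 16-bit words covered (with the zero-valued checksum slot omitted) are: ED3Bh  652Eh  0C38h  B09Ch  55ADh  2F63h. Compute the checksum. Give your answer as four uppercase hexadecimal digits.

One's-complement addition (fold any carry out of bit 15 back into bit 0):
  0xED3B + 0x652E = 0x15269 → wrap carry → 0x526A
  0x526A + 0x0C38 = 0x05EA2
  0x5EA2 + 0xB09C = 0x10F3E → wrap carry → 0x0F3F
  0x0F3F + 0x55AD = 0x064EC
  0x64EC + 0x2F63 = 0x0944F
One's-complement sum = 0x944F.
Checksum = ~0x944F & 0xFFFF = 0x6BB0.

6BB0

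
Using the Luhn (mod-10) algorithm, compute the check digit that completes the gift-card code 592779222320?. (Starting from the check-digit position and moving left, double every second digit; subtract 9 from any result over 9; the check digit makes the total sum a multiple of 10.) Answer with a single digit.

7

Partial digits right→left: 0 2 3 2 2 2 9 7 7 2 9 5
Double every second digit counting from the check-digit position (so the 1st, 3rd, 5th, ... of the partial from the right).
  doubled (with −9 where >9): 0 6 4 9 5 9 → sum 33
  kept as-is: 2 2 2 7 2 5 → sum 20
Total = 33 + 20 = 53.
Check digit = (10 − (53 mod 10)) mod 10 = 7.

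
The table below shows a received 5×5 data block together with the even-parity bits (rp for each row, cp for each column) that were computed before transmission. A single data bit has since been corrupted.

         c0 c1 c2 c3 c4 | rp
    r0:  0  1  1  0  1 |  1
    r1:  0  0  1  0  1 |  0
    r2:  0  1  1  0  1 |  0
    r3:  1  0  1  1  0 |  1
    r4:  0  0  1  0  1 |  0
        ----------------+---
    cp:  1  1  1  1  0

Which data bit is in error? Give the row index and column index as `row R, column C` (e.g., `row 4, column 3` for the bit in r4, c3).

row 2, column 1

Recompute each row's even parity and compare to rp:
  r0: data parity 1, sent rp 1 → ok
  r1: data parity 0, sent rp 0 → ok
  r2: data parity 1, sent rp 0 → mismatch
  r3: data parity 1, sent rp 1 → ok
  r4: data parity 0, sent rp 0 → ok
Recompute each column's even parity and compare to cp:
  c0: data parity 1, sent cp 1 → ok
  c1: data parity 0, sent cp 1 → mismatch
  c2: data parity 1, sent cp 1 → ok
  c3: data parity 1, sent cp 1 → ok
  c4: data parity 0, sent cp 0 → ok
Exactly one row (r2) and one column (c1) fail → the flipped bit is at their intersection.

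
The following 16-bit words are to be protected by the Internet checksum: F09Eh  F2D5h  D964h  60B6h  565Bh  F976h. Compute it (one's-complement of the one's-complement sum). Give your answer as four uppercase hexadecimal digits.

One's-complement addition (fold any carry out of bit 15 back into bit 0):
  0xF09E + 0xF2D5 = 0x1E373 → wrap carry → 0xE374
  0xE374 + 0xD964 = 0x1BCD8 → wrap carry → 0xBCD9
  0xBCD9 + 0x60B6 = 0x11D8F → wrap carry → 0x1D90
  0x1D90 + 0x565B = 0x073EB
  0x73EB + 0xF976 = 0x16D61 → wrap carry → 0x6D62
One's-complement sum = 0x6D62.
Checksum = ~0x6D62 & 0xFFFF = 0x929D.

929D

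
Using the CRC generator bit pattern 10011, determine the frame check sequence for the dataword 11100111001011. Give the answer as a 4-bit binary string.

Append 4 zeros: 111001110010110000. Divide by 10011 (XOR where the leading bit is 1):
  pos 0: 11100 XOR 10011 = 01111
  pos 1: 11111 XOR 10011 = 01100
  pos 2: 11001 XOR 10011 = 01010
  pos 3: 10101 XOR 10011 = 00110
  pos 5: 11000 XOR 10011 = 01011
  pos 6: 10111 XOR 10011 = 00100
  pos 8: 10001 XOR 10011 = 00010
  pos 11: 10100 XOR 10011 = 00111
  pos 13: 11100 XOR 10011 = 01111
Remainder (last 4 bits) = 1111. This is the CRC / FCS.

1111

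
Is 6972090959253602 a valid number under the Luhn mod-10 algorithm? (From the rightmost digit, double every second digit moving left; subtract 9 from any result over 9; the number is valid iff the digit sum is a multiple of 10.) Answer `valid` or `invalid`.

From the right, keep odd positions and double even positions (subtract 9 from any doubled value over 9):
  doubled (positions 2,4,...): 0 6 4 1 0 0 5 3 → sum 19
  kept (positions 1,3,...): 2 6 5 9 9 9 2 9 → sum 51
Total = 70.
70 mod 10 = 0, so the number is valid.

valid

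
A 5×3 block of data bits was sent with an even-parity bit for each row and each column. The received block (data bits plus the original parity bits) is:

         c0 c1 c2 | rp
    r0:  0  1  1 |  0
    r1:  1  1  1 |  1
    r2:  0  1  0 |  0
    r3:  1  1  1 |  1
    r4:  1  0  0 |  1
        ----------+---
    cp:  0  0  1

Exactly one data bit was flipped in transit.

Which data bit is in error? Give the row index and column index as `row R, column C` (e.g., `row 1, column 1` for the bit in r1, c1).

Recompute each row's even parity and compare to rp:
  r0: data parity 0, sent rp 0 → ok
  r1: data parity 1, sent rp 1 → ok
  r2: data parity 1, sent rp 0 → mismatch
  r3: data parity 1, sent rp 1 → ok
  r4: data parity 1, sent rp 1 → ok
Recompute each column's even parity and compare to cp:
  c0: data parity 1, sent cp 0 → mismatch
  c1: data parity 0, sent cp 0 → ok
  c2: data parity 1, sent cp 1 → ok
Exactly one row (r2) and one column (c0) fail → the flipped bit is at their intersection.

row 2, column 0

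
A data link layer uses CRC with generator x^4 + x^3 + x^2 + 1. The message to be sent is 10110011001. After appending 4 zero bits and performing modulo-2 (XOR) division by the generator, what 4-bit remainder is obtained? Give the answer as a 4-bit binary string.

0101

Append 4 zeros: 101100110010000. Divide by 11101 (XOR where the leading bit is 1):
  pos 0: 10110 XOR 11101 = 01011
  pos 1: 10110 XOR 11101 = 01011
  pos 2: 10111 XOR 11101 = 01010
  pos 3: 10101 XOR 11101 = 01000
  pos 4: 10000 XOR 11101 = 01101
  pos 5: 11010 XOR 11101 = 00111
  pos 7: 11110 XOR 11101 = 00011
  pos 10: 11000 XOR 11101 = 00101
Remainder (last 4 bits) = 0101. This is the CRC / FCS.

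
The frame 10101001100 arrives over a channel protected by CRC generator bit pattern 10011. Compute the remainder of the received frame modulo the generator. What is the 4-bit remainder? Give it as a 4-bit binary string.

0010

Modulo-2 division of 10101001100 by 10011:
  pos 0: 10101 XOR 10011 = 00110
  pos 2: 11000 XOR 10011 = 01011
  pos 3: 10111 XOR 10011 = 00100
  pos 5: 10010 XOR 10011 = 00001
Remainder = 0010 (nonzero — an error is detected).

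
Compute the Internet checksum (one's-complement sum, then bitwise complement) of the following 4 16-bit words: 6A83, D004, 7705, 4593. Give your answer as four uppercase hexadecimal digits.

08DF

One's-complement addition (fold any carry out of bit 15 back into bit 0):
  0x6A83 + 0xD004 = 0x13A87 → wrap carry → 0x3A88
  0x3A88 + 0x7705 = 0x0B18D
  0xB18D + 0x4593 = 0x0F720
One's-complement sum = 0xF720.
Checksum = ~0xF720 & 0xFFFF = 0x08DF.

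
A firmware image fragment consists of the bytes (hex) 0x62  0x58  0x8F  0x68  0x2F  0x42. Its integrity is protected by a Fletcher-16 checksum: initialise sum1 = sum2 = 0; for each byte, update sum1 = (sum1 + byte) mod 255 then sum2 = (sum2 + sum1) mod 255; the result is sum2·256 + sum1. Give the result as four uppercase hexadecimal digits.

2024

Running sums (mod 255):
  after byte 0 (0x62): sum1=98, sum2=98
  after byte 1 (0x58): sum1=186, sum2=29
  after byte 2 (0x8F): sum1=74, sum2=103
  after byte 3 (0x68): sum1=178, sum2=26
  after byte 4 (0x2F): sum1=225, sum2=251
  after byte 5 (0x42): sum1=36, sum2=32
Checksum = sum2·256 + sum1 = 32·256 + 36 = 8228 = 0x2024.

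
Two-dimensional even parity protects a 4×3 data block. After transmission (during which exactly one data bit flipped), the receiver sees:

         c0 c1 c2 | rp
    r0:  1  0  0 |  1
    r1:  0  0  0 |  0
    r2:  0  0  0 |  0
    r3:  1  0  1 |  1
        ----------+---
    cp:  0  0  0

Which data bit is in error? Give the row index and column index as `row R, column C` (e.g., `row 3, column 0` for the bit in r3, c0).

Recompute each row's even parity and compare to rp:
  r0: data parity 1, sent rp 1 → ok
  r1: data parity 0, sent rp 0 → ok
  r2: data parity 0, sent rp 0 → ok
  r3: data parity 0, sent rp 1 → mismatch
Recompute each column's even parity and compare to cp:
  c0: data parity 0, sent cp 0 → ok
  c1: data parity 0, sent cp 0 → ok
  c2: data parity 1, sent cp 0 → mismatch
Exactly one row (r3) and one column (c2) fail → the flipped bit is at their intersection.

row 3, column 2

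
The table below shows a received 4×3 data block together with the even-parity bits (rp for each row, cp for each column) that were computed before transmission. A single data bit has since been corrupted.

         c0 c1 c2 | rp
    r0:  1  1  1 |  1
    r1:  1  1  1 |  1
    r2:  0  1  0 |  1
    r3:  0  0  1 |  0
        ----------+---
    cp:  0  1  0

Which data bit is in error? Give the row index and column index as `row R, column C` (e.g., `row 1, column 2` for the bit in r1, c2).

Recompute each row's even parity and compare to rp:
  r0: data parity 1, sent rp 1 → ok
  r1: data parity 1, sent rp 1 → ok
  r2: data parity 1, sent rp 1 → ok
  r3: data parity 1, sent rp 0 → mismatch
Recompute each column's even parity and compare to cp:
  c0: data parity 0, sent cp 0 → ok
  c1: data parity 1, sent cp 1 → ok
  c2: data parity 1, sent cp 0 → mismatch
Exactly one row (r3) and one column (c2) fail → the flipped bit is at their intersection.

row 3, column 2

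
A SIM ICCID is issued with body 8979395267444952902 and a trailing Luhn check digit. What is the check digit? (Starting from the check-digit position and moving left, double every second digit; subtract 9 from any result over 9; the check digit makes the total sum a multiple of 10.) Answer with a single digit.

7

Partial digits right→left: 2 0 9 2 5 9 4 4 4 7 6 2 5 9 3 9 7 9 8
Double every second digit counting from the check-digit position (so the 1st, 3rd, 5th, ... of the partial from the right).
  doubled (with −9 where >9): 4 9 1 8 8 3 1 6 5 7 → sum 52
  kept as-is: 0 2 9 4 7 2 9 9 9 → sum 51
Total = 52 + 51 = 103.
Check digit = (10 − (103 mod 10)) mod 10 = 7.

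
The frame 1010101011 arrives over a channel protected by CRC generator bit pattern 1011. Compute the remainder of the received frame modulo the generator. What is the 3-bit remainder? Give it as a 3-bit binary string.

Modulo-2 division of 1010101011 by 1011:
  pos 0: 1010 XOR 1011 = 0001
  pos 3: 1101 XOR 1011 = 0110
  pos 4: 1100 XOR 1011 = 0111
  pos 5: 1111 XOR 1011 = 0100
  pos 6: 1001 XOR 1011 = 0010
Remainder = 010 (nonzero — an error is detected).

010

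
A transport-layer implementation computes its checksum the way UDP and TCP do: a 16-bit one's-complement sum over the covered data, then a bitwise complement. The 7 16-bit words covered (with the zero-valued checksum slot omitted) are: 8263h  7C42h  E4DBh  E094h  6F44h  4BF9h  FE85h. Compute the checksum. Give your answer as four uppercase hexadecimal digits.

8225

One's-complement addition (fold any carry out of bit 15 back into bit 0):
  0x8263 + 0x7C42 = 0x0FEA5
  0xFEA5 + 0xE4DB = 0x1E380 → wrap carry → 0xE381
  0xE381 + 0xE094 = 0x1C415 → wrap carry → 0xC416
  0xC416 + 0x6F44 = 0x1335A → wrap carry → 0x335B
  0x335B + 0x4BF9 = 0x07F54
  0x7F54 + 0xFE85 = 0x17DD9 → wrap carry → 0x7DDA
One's-complement sum = 0x7DDA.
Checksum = ~0x7DDA & 0xFFFF = 0x8225.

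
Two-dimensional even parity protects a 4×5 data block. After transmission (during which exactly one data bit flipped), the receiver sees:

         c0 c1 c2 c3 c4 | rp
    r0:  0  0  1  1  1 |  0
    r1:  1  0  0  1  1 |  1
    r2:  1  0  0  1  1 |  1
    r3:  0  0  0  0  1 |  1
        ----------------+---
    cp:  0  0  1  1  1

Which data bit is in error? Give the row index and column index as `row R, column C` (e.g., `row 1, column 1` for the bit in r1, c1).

row 0, column 4

Recompute each row's even parity and compare to rp:
  r0: data parity 1, sent rp 0 → mismatch
  r1: data parity 1, sent rp 1 → ok
  r2: data parity 1, sent rp 1 → ok
  r3: data parity 1, sent rp 1 → ok
Recompute each column's even parity and compare to cp:
  c0: data parity 0, sent cp 0 → ok
  c1: data parity 0, sent cp 0 → ok
  c2: data parity 1, sent cp 1 → ok
  c3: data parity 1, sent cp 1 → ok
  c4: data parity 0, sent cp 1 → mismatch
Exactly one row (r0) and one column (c4) fail → the flipped bit is at their intersection.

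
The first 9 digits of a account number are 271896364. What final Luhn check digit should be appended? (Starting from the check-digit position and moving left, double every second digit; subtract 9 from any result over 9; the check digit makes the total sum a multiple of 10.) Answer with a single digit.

4

Partial digits right→left: 4 6 3 6 9 8 1 7 2
Double every second digit counting from the check-digit position (so the 1st, 3rd, 5th, ... of the partial from the right).
  doubled (with −9 where >9): 8 6 9 2 4 → sum 29
  kept as-is: 6 6 8 7 → sum 27
Total = 29 + 27 = 56.
Check digit = (10 − (56 mod 10)) mod 10 = 4.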